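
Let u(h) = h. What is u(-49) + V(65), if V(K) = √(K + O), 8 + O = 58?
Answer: -49 + √115 ≈ -38.276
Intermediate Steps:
O = 50 (O = -8 + 58 = 50)
V(K) = √(50 + K) (V(K) = √(K + 50) = √(50 + K))
u(-49) + V(65) = -49 + √(50 + 65) = -49 + √115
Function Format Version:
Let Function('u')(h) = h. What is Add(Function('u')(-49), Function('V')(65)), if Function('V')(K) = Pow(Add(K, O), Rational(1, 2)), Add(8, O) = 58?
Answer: Add(-49, Pow(115, Rational(1, 2))) ≈ -38.276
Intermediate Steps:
O = 50 (O = Add(-8, 58) = 50)
Function('V')(K) = Pow(Add(50, K), Rational(1, 2)) (Function('V')(K) = Pow(Add(K, 50), Rational(1, 2)) = Pow(Add(50, K), Rational(1, 2)))
Add(Function('u')(-49), Function('V')(65)) = Add(-49, Pow(Add(50, 65), Rational(1, 2))) = Add(-49, Pow(115, Rational(1, 2)))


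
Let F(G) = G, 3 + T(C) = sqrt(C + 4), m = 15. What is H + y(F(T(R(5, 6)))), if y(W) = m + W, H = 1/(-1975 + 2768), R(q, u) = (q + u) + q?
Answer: 9517/793 + 2*sqrt(5) ≈ 16.473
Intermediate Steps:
R(q, u) = u + 2*q
T(C) = -3 + sqrt(4 + C) (T(C) = -3 + sqrt(C + 4) = -3 + sqrt(4 + C))
H = 1/793 ≈ 0.0012610
y(W) = 15 + W
H + y(F(T(R(5, 6)))) = 1/793 + (15 + (-3 + sqrt(4 + (6 + 2*5)))) = 1/793 + (15 + (-3 + sqrt(4 + (6 + 10)))) = 1/793 + (15 + (-3 + sqrt(4 + 16))) = 1/793 + (15 + (-3 + sqrt(20))) = 1/793 + (15 + (-3 + 2*sqrt(5))) = 1/793 + (12 + 2*sqrt(5)) = 9517/793 + 2*sqrt(5)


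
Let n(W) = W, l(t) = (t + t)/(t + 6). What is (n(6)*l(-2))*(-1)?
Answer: 6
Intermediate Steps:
l(t) = 2*t/(6 + t) (l(t) = (2*t)/(6 + t) = 2*t/(6 + t))
(n(6)*l(-2))*(-1) = (6*(2*(-2)/(6 - 2)))*(-1) = (6*(2*(-2)/4))*(-1) = (6*(2*(-2)*(¼)))*(-1) = (6*(-1))*(-1) = -6*(-1) = 6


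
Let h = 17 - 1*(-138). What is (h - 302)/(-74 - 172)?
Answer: 49/82 ≈ 0.59756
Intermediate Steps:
h = 155 (h = 17 + 138 = 155)
(h - 302)/(-74 - 172) = (155 - 302)/(-74 - 172) = -147/(-246) = -147*(-1/246) = 49/82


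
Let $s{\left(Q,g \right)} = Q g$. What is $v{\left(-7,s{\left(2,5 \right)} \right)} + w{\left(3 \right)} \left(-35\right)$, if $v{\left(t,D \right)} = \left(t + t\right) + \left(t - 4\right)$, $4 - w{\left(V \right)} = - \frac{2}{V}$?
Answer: $- \frac{565}{3} \approx -188.33$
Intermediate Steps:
$w{\left(V \right)} = 4 + \frac{2}{V}$ ($w{\left(V \right)} = 4 - - \frac{2}{V} = 4 + \frac{2}{V}$)
$v{\left(t,D \right)} = -4 + 3 t$ ($v{\left(t,D \right)} = 2 t + \left(-4 + t\right) = -4 + 3 t$)
$v{\left(-7,s{\left(2,5 \right)} \right)} + w{\left(3 \right)} \left(-35\right) = \left(-4 + 3 \left(-7\right)\right) + \left(4 + \frac{2}{3}\right) \left(-35\right) = \left(-4 - 21\right) + \left(4 + 2 \cdot \frac{1}{3}\right) \left(-35\right) = -25 + \left(4 + \frac{2}{3}\right) \left(-35\right) = -25 + \frac{14}{3} \left(-35\right) = -25 - \frac{490}{3} = - \frac{565}{3}$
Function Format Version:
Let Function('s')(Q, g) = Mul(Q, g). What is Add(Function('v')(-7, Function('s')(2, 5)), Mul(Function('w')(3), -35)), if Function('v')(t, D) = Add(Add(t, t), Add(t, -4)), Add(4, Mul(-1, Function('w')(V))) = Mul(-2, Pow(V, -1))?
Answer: Rational(-565, 3) ≈ -188.33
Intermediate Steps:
Function('w')(V) = Add(4, Mul(2, Pow(V, -1))) (Function('w')(V) = Add(4, Mul(-1, Mul(-2, Pow(V, -1)))) = Add(4, Mul(2, Pow(V, -1))))
Function('v')(t, D) = Add(-4, Mul(3, t)) (Function('v')(t, D) = Add(Mul(2, t), Add(-4, t)) = Add(-4, Mul(3, t)))
Add(Function('v')(-7, Function('s')(2, 5)), Mul(Function('w')(3), -35)) = Add(Add(-4, Mul(3, -7)), Mul(Add(4, Mul(2, Pow(3, -1))), -35)) = Add(Add(-4, -21), Mul(Add(4, Mul(2, Rational(1, 3))), -35)) = Add(-25, Mul(Add(4, Rational(2, 3)), -35)) = Add(-25, Mul(Rational(14, 3), -35)) = Add(-25, Rational(-490, 3)) = Rational(-565, 3)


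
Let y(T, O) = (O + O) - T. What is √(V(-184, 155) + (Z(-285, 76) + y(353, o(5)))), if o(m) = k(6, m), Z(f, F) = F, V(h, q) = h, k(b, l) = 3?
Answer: I*√455 ≈ 21.331*I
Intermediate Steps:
o(m) = 3
y(T, O) = -T + 2*O (y(T, O) = 2*O - T = -T + 2*O)
√(V(-184, 155) + (Z(-285, 76) + y(353, o(5)))) = √(-184 + (76 + (-1*353 + 2*3))) = √(-184 + (76 + (-353 + 6))) = √(-184 + (76 - 347)) = √(-184 - 271) = √(-455) = I*√455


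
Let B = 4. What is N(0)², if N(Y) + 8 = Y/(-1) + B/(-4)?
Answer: 81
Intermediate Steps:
N(Y) = -9 - Y (N(Y) = -8 + (Y/(-1) + 4/(-4)) = -8 + (Y*(-1) + 4*(-¼)) = -8 + (-Y - 1) = -8 + (-1 - Y) = -9 - Y)
N(0)² = (-9 - 1*0)² = (-9 + 0)² = (-9)² = 81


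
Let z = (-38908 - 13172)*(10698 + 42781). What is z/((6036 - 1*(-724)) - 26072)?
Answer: 174074145/1207 ≈ 1.4422e+5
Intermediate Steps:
z = -2785186320 (z = -52080*53479 = -2785186320)
z/((6036 - 1*(-724)) - 26072) = -2785186320/((6036 - 1*(-724)) - 26072) = -2785186320/((6036 + 724) - 26072) = -2785186320/(6760 - 26072) = -2785186320/(-19312) = -2785186320*(-1/19312) = 174074145/1207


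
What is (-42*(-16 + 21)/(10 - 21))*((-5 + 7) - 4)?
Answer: -420/11 ≈ -38.182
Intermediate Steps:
(-42*(-16 + 21)/(10 - 21))*((-5 + 7) - 4) = (-210/(-11))*(2 - 4) = -210*(-1)/11*(-2) = -42*(-5/11)*(-2) = (210/11)*(-2) = -420/11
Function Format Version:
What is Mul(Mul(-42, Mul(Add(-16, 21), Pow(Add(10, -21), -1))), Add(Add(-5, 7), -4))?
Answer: Rational(-420, 11) ≈ -38.182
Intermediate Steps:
Mul(Mul(-42, Mul(Add(-16, 21), Pow(Add(10, -21), -1))), Add(Add(-5, 7), -4)) = Mul(Mul(-42, Mul(5, Pow(-11, -1))), Add(2, -4)) = Mul(Mul(-42, Mul(5, Rational(-1, 11))), -2) = Mul(Mul(-42, Rational(-5, 11)), -2) = Mul(Rational(210, 11), -2) = Rational(-420, 11)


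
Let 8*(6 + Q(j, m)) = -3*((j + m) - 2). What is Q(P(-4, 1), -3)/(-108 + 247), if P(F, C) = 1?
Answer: -9/278 ≈ -0.032374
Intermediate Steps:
Q(j, m) = -21/4 - 3*j/8 - 3*m/8 (Q(j, m) = -6 + (-3*((j + m) - 2))/8 = -6 + (-3*(-2 + j + m))/8 = -6 + (6 - 3*j - 3*m)/8 = -6 + (3/4 - 3*j/8 - 3*m/8) = -21/4 - 3*j/8 - 3*m/8)
Q(P(-4, 1), -3)/(-108 + 247) = (-21/4 - 3/8*1 - 3/8*(-3))/(-108 + 247) = (-21/4 - 3/8 + 9/8)/139 = -9/2*1/139 = -9/278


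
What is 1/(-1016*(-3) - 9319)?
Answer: -1/6271 ≈ -0.00015946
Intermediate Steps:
1/(-1016*(-3) - 9319) = 1/(3048 - 9319) = 1/(-6271) = -1/6271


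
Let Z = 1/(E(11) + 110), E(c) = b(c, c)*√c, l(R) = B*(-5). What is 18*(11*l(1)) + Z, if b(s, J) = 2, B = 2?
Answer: -1085035/548 - √11/6028 ≈ -1980.0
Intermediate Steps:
l(R) = -10 (l(R) = 2*(-5) = -10)
E(c) = 2*√c
Z = 1/(110 + 2*√11) (Z = 1/(2*√11 + 110) = 1/(110 + 2*√11) ≈ 0.0085739)
18*(11*l(1)) + Z = 18*(11*(-10)) + (5/548 - √11/6028) = 18*(-110) + (5/548 - √11/6028) = -1980 + (5/548 - √11/6028) = -1085035/548 - √11/6028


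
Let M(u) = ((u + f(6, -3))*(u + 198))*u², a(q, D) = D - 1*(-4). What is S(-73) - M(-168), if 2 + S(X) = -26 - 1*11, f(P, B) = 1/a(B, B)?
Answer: 141402201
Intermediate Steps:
a(q, D) = 4 + D (a(q, D) = D + 4 = 4 + D)
f(P, B) = 1/(4 + B)
S(X) = -39 (S(X) = -2 + (-26 - 1*11) = -2 + (-26 - 11) = -2 - 37 = -39)
M(u) = u²*(1 + u)*(198 + u) (M(u) = ((u + 1/(4 - 3))*(u + 198))*u² = ((u + 1/1)*(198 + u))*u² = ((u + 1)*(198 + u))*u² = ((1 + u)*(198 + u))*u² = u²*(1 + u)*(198 + u))
S(-73) - M(-168) = -39 - (-168)²*(198 + (-168)² + 199*(-168)) = -39 - 28224*(198 + 28224 - 33432) = -39 - 28224*(-5010) = -39 - 1*(-141402240) = -39 + 141402240 = 141402201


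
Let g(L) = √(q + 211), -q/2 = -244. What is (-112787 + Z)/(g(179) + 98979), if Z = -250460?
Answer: -11984608271/3265613914 + 363247*√699/9796841742 ≈ -3.6690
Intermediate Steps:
q = 488 (q = -2*(-244) = 488)
g(L) = √699 (g(L) = √(488 + 211) = √699)
(-112787 + Z)/(g(179) + 98979) = (-112787 - 250460)/(√699 + 98979) = -363247/(98979 + √699)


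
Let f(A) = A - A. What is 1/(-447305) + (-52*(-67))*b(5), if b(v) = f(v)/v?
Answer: -1/447305 ≈ -2.2356e-6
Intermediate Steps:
f(A) = 0
b(v) = 0 (b(v) = 0/v = 0)
1/(-447305) + (-52*(-67))*b(5) = 1/(-447305) - 52*(-67)*0 = -1/447305 + 3484*0 = -1/447305 + 0 = -1/447305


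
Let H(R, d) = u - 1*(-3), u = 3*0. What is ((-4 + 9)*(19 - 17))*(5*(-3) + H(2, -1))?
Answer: -120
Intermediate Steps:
u = 0
H(R, d) = 3 (H(R, d) = 0 - 1*(-3) = 0 + 3 = 3)
((-4 + 9)*(19 - 17))*(5*(-3) + H(2, -1)) = ((-4 + 9)*(19 - 17))*(5*(-3) + 3) = (5*2)*(-15 + 3) = 10*(-12) = -120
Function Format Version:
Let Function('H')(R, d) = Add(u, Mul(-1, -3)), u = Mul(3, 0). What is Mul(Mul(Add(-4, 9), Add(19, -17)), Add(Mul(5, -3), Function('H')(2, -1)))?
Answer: -120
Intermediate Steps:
u = 0
Function('H')(R, d) = 3 (Function('H')(R, d) = Add(0, Mul(-1, -3)) = Add(0, 3) = 3)
Mul(Mul(Add(-4, 9), Add(19, -17)), Add(Mul(5, -3), Function('H')(2, -1))) = Mul(Mul(Add(-4, 9), Add(19, -17)), Add(Mul(5, -3), 3)) = Mul(Mul(5, 2), Add(-15, 3)) = Mul(10, -12) = -120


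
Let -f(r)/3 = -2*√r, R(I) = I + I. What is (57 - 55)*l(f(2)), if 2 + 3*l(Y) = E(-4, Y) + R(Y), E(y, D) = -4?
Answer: -4 + 8*√2 ≈ 7.3137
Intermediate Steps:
R(I) = 2*I
f(r) = 6*√r (f(r) = -(-6)*√r = 6*√r)
l(Y) = -2 + 2*Y/3 (l(Y) = -⅔ + (-4 + 2*Y)/3 = -⅔ + (-4/3 + 2*Y/3) = -2 + 2*Y/3)
(57 - 55)*l(f(2)) = (57 - 55)*(-2 + 2*(6*√2)/3) = 2*(-2 + 4*√2) = -4 + 8*√2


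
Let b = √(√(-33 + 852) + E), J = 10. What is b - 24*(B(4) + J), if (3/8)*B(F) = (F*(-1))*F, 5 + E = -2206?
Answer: 784 + √(-2211 + 3*√91) ≈ 784.0 + 46.716*I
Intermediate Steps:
E = -2211 (E = -5 - 2206 = -2211)
B(F) = -8*F²/3 (B(F) = 8*((F*(-1))*F)/3 = 8*((-F)*F)/3 = 8*(-F²)/3 = -8*F²/3)
b = √(-2211 + 3*√91) (b = √(√(-33 + 852) - 2211) = √(√819 - 2211) = √(3*√91 - 2211) = √(-2211 + 3*√91) ≈ 46.716*I)
b - 24*(B(4) + J) = √(-2211 + 3*√91) - 24*(-8/3*4² + 10) = √(-2211 + 3*√91) - 24*(-8/3*16 + 10) = √(-2211 + 3*√91) - 24*(-128/3 + 10) = √(-2211 + 3*√91) - 24*(-98)/3 = √(-2211 + 3*√91) - 1*(-784) = √(-2211 + 3*√91) + 784 = 784 + √(-2211 + 3*√91)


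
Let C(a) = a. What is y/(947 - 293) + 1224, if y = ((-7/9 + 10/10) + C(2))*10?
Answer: 3602332/2943 ≈ 1224.0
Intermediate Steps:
y = 200/9 (y = ((-7/9 + 10/10) + 2)*10 = ((-7*⅑ + 10*(⅒)) + 2)*10 = ((-7/9 + 1) + 2)*10 = (2/9 + 2)*10 = (20/9)*10 = 200/9 ≈ 22.222)
y/(947 - 293) + 1224 = (200/9)/(947 - 293) + 1224 = (200/9)/654 + 1224 = (1/654)*(200/9) + 1224 = 100/2943 + 1224 = 3602332/2943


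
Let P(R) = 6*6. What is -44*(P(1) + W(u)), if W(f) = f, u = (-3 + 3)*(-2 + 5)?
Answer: -1584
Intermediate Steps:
u = 0 (u = 0*3 = 0)
P(R) = 36
-44*(P(1) + W(u)) = -44*(36 + 0) = -44*36 = -1584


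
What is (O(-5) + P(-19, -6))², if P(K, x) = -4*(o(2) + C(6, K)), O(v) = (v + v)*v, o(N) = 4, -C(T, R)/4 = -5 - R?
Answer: 66564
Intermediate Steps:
C(T, R) = 20 + 4*R (C(T, R) = -4*(-5 - R) = 20 + 4*R)
O(v) = 2*v² (O(v) = (2*v)*v = 2*v²)
P(K, x) = -96 - 16*K (P(K, x) = -4*(4 + (20 + 4*K)) = -4*(24 + 4*K) = -96 - 16*K)
(O(-5) + P(-19, -6))² = (2*(-5)² + (-96 - 16*(-19)))² = (2*25 + (-96 + 304))² = (50 + 208)² = 258² = 66564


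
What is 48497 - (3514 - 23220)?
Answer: 68203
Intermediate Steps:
48497 - (3514 - 23220) = 48497 - 1*(-19706) = 48497 + 19706 = 68203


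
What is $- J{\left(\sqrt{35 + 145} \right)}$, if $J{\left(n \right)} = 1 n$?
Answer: $- 6 \sqrt{5} \approx -13.416$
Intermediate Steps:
$J{\left(n \right)} = n$
$- J{\left(\sqrt{35 + 145} \right)} = - \sqrt{35 + 145} = - \sqrt{180} = - 6 \sqrt{5}$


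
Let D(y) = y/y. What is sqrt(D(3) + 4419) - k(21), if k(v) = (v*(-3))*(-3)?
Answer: -189 + 2*sqrt(1105) ≈ -122.52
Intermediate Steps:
D(y) = 1
k(v) = 9*v (k(v) = -3*v*(-3) = 9*v)
sqrt(D(3) + 4419) - k(21) = sqrt(1 + 4419) - 9*21 = sqrt(4420) - 1*189 = 2*sqrt(1105) - 189 = -189 + 2*sqrt(1105)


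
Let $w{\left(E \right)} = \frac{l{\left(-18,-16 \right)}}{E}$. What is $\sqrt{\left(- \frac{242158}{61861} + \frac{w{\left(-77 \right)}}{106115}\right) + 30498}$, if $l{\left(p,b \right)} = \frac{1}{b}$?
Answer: $\frac{\sqrt{124653499457223911419794157455}}{2021829044620} \approx 174.63$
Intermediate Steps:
$w{\left(E \right)} = - \frac{1}{16 E}$ ($w{\left(E \right)} = \frac{1}{\left(-16\right) E} = - \frac{1}{16 E}$)
$\sqrt{\left(- \frac{242158}{61861} + \frac{w{\left(-77 \right)}}{106115}\right) + 30498} = \sqrt{\left(- \frac{242158}{61861} + \frac{\left(- \frac{1}{16}\right) \frac{1}{-77}}{106115}\right) + 30498} = \sqrt{\left(\left(-242158\right) \frac{1}{61861} + \left(- \frac{1}{16}\right) \left(- \frac{1}{77}\right) \frac{1}{106115}\right) + 30498} = \sqrt{\left(- \frac{242158}{61861} + \frac{1}{1232} \cdot \frac{1}{106115}\right) + 30498} = \sqrt{\left(- \frac{242158}{61861} + \frac{1}{130733680}\right) + 30498} = \sqrt{- \frac{31658206419579}{8087316178480} + 30498} = \sqrt{\frac{246615310604863461}{8087316178480}} = \frac{\sqrt{124653499457223911419794157455}}{2021829044620}$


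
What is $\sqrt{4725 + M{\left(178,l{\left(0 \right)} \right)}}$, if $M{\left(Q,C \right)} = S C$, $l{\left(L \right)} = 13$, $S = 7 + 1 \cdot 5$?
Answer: $\sqrt{4881} \approx 69.864$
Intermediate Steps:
$S = 12$ ($S = 7 + 5 = 12$)
$M{\left(Q,C \right)} = 12 C$
$\sqrt{4725 + M{\left(178,l{\left(0 \right)} \right)}} = \sqrt{4725 + 12 \cdot 13} = \sqrt{4725 + 156} = \sqrt{4881}$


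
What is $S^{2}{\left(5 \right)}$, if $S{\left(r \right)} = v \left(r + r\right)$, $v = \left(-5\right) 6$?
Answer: $90000$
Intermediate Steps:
$v = -30$
$S{\left(r \right)} = - 60 r$ ($S{\left(r \right)} = - 30 \left(r + r\right) = - 30 \cdot 2 r = - 60 r$)
$S^{2}{\left(5 \right)} = \left(\left(-60\right) 5\right)^{2} = \left(-300\right)^{2} = 90000$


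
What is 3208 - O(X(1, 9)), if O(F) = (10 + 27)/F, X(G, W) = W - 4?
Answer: 16003/5 ≈ 3200.6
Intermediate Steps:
X(G, W) = -4 + W
O(F) = 37/F
3208 - O(X(1, 9)) = 3208 - 37/(-4 + 9) = 3208 - 37/5 = 16003/5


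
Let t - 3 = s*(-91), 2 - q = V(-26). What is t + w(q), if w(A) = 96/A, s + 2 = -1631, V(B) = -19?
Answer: 1040274/7 ≈ 1.4861e+5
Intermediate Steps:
s = -1633 (s = -2 - 1631 = -1633)
q = 21 (q = 2 - 1*(-19) = 2 + 19 = 21)
t = 148606 (t = 3 - 1633*(-91) = 3 + 148603 = 148606)
t + w(q) = 148606 + 96/21 = 148606 + 96*(1/21) = 148606 + 32/7 = 1040274/7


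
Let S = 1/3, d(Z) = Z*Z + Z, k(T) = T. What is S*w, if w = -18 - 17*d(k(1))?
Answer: -52/3 ≈ -17.333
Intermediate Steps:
d(Z) = Z + Z² (d(Z) = Z² + Z = Z + Z²)
S = ⅓ ≈ 0.33333
w = -52 (w = -18 - 17*(1 + 1) = -18 - 17*2 = -18 - 34 = -52)
S*w = (⅓)*(-52) = -52/3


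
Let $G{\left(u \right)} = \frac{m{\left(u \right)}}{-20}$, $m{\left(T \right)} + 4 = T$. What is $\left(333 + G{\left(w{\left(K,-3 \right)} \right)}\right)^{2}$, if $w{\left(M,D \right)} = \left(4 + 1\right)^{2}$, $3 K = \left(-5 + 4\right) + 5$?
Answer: $\frac{44076321}{400} \approx 1.1019 \cdot 10^{5}$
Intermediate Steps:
$K = \frac{4}{3}$ ($K = \frac{\left(-5 + 4\right) + 5}{3} = \frac{-1 + 5}{3} = \frac{1}{3} \cdot 4 = \frac{4}{3} \approx 1.3333$)
$m{\left(T \right)} = -4 + T$
$w{\left(M,D \right)} = 25$ ($w{\left(M,D \right)} = 5^{2} = 25$)
$G{\left(u \right)} = \frac{1}{5} - \frac{u}{20}$ ($G{\left(u \right)} = \frac{-4 + u}{-20} = \left(-4 + u\right) \left(- \frac{1}{20}\right) = \frac{1}{5} - \frac{u}{20}$)
$\left(333 + G{\left(w{\left(K,-3 \right)} \right)}\right)^{2} = \left(333 + \left(\frac{1}{5} - \frac{5}{4}\right)\right)^{2} = \left(333 - \frac{21}{20}\right)^{2} = \left(\frac{6639}{20}\right)^{2} = \frac{44076321}{400}$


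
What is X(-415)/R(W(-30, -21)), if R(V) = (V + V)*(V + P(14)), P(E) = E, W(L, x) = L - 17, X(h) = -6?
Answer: -1/517 ≈ -0.0019342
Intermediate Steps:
W(L, x) = -17 + L
R(V) = 2*V*(14 + V) (R(V) = (V + V)*(V + 14) = (2*V)*(14 + V) = 2*V*(14 + V))
X(-415)/R(W(-30, -21)) = -6*1/(2*(-17 - 30)*(14 + (-17 - 30))) = -6*(-1/(94*(14 - 47))) = -6/(2*(-47)*(-33)) = -6/3102 = -6*1/3102 = -1/517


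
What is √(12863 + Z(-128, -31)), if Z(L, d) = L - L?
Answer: √12863 ≈ 113.42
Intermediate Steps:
Z(L, d) = 0
√(12863 + Z(-128, -31)) = √(12863 + 0) = √12863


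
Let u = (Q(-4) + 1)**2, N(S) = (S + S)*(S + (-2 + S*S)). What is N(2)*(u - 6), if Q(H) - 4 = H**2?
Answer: 6960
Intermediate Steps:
Q(H) = 4 + H**2
N(S) = 2*S*(-2 + S + S**2) (N(S) = (2*S)*(S + (-2 + S**2)) = (2*S)*(-2 + S + S**2) = 2*S*(-2 + S + S**2))
u = 441 (u = ((4 + (-4)**2) + 1)**2 = ((4 + 16) + 1)**2 = (20 + 1)**2 = 21**2 = 441)
N(2)*(u - 6) = (2*2*(-2 + 2 + 2**2))*(441 - 6) = (2*2*(-2 + 2 + 4))*435 = (2*2*4)*435 = 16*435 = 6960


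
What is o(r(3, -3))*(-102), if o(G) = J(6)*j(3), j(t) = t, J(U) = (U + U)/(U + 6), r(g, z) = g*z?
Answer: -306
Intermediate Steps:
J(U) = 2*U/(6 + U) (J(U) = (2*U)/(6 + U) = 2*U/(6 + U))
o(G) = 3 (o(G) = (2*6/(6 + 6))*3 = (2*6/12)*3 = (2*6*(1/12))*3 = 1*3 = 3)
o(r(3, -3))*(-102) = 3*(-102) = -306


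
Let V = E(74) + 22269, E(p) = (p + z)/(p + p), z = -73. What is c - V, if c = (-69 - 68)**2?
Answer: -518001/148 ≈ -3500.0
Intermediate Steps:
E(p) = (-73 + p)/(2*p) (E(p) = (p - 73)/(p + p) = (-73 + p)/((2*p)) = (-73 + p)*(1/(2*p)) = (-73 + p)/(2*p))
c = 18769 (c = (-137)**2 = 18769)
V = 3295813/148 (V = (1/2)*(-73 + 74)/74 + 22269 = (1/2)*(1/74)*1 + 22269 = 1/148 + 22269 = 3295813/148 ≈ 22269.)
c - V = 18769 - 1*3295813/148 = 18769 - 3295813/148 = -518001/148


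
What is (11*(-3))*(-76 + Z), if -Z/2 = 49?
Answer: 5742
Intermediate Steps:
Z = -98 (Z = -2*49 = -98)
(11*(-3))*(-76 + Z) = (11*(-3))*(-76 - 98) = -33*(-174) = 5742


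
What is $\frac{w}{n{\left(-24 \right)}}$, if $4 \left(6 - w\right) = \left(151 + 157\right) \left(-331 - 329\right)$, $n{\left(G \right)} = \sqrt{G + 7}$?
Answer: $- \frac{50826 i \sqrt{17}}{17} \approx - 12327.0 i$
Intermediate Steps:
$n{\left(G \right)} = \sqrt{7 + G}$
$w = 50826$ ($w = 6 - \frac{\left(151 + 157\right) \left(-331 - 329\right)}{4} = 6 - \frac{308 \left(-660\right)}{4} = 6 - -50820 = 6 + 50820 = 50826$)
$\frac{w}{n{\left(-24 \right)}} = \frac{50826}{\sqrt{7 - 24}} = \frac{50826}{\sqrt{-17}} = \frac{50826}{i \sqrt{17}} = 50826 \left(- \frac{i \sqrt{17}}{17}\right) = - \frac{50826 i \sqrt{17}}{17}$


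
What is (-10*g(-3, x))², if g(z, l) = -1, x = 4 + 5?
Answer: 100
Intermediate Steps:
x = 9
(-10*g(-3, x))² = (-10*(-1))² = 10² = 100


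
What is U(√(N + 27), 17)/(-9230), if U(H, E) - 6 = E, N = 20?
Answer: -23/9230 ≈ -0.0024919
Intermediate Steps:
U(H, E) = 6 + E
U(√(N + 27), 17)/(-9230) = (6 + 17)/(-9230) = 23*(-1/9230) = -23/9230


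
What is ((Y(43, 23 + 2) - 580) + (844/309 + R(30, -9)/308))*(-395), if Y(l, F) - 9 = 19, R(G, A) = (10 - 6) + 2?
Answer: 10323944755/47586 ≈ 2.1695e+5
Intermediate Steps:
R(G, A) = 6 (R(G, A) = 4 + 2 = 6)
Y(l, F) = 28 (Y(l, F) = 9 + 19 = 28)
((Y(43, 23 + 2) - 580) + (844/309 + R(30, -9)/308))*(-395) = ((28 - 580) + (844/309 + 6/308))*(-395) = (-552 + (844*(1/309) + 6*(1/308)))*(-395) = (-552 + (844/309 + 3/154))*(-395) = (-552 + 130903/47586)*(-395) = -26136569/47586*(-395) = 10323944755/47586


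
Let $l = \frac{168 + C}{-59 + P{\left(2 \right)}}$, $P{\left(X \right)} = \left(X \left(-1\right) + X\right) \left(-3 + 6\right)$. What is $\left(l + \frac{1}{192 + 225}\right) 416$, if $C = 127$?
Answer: $- \frac{866944}{417} \approx -2079.0$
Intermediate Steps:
$P{\left(X \right)} = 0$ ($P{\left(X \right)} = \left(- X + X\right) 3 = 0 \cdot 3 = 0$)
$l = -5$ ($l = \frac{168 + 127}{-59 + 0} = \frac{295}{-59} = 295 \left(- \frac{1}{59}\right) = -5$)
$\left(l + \frac{1}{192 + 225}\right) 416 = \left(-5 + \frac{1}{192 + 225}\right) 416 = \left(-5 + \frac{1}{417}\right) 416 = \left(- \frac{2084}{417}\right) 416 = - \frac{866944}{417}$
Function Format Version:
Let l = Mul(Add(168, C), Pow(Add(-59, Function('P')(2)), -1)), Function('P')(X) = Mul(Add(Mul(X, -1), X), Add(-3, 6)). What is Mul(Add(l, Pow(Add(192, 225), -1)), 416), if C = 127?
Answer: Rational(-866944, 417) ≈ -2079.0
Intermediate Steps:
Function('P')(X) = 0 (Function('P')(X) = Mul(Add(Mul(-1, X), X), 3) = Mul(0, 3) = 0)
l = -5 (l = Mul(Add(168, 127), Pow(Add(-59, 0), -1)) = Mul(295, Pow(-59, -1)) = Mul(295, Rational(-1, 59)) = -5)
Mul(Add(l, Pow(Add(192, 225), -1)), 416) = Mul(Add(-5, Pow(Add(192, 225), -1)), 416) = Mul(Add(-5, Pow(417, -1)), 416) = Mul(Add(-5, Rational(1, 417)), 416) = Mul(Rational(-2084, 417), 416) = Rational(-866944, 417)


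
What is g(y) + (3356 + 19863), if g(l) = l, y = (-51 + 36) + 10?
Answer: 23214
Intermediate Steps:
y = -5 (y = -15 + 10 = -5)
g(y) + (3356 + 19863) = -5 + (3356 + 19863) = -5 + 23219 = 23214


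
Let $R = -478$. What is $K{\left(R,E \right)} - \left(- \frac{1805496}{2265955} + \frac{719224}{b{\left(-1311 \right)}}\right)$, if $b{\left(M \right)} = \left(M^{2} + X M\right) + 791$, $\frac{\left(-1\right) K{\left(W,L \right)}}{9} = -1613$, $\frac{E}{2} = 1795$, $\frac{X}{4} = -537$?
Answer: $\frac{7460127605622541}{513866477035} \approx 14518.0$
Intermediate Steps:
$X = -2148$ ($X = 4 \left(-537\right) = -2148$)
$E = 3590$ ($E = 2 \cdot 1795 = 3590$)
$K{\left(W,L \right)} = 14517$ ($K{\left(W,L \right)} = \left(-9\right) \left(-1613\right) = 14517$)
$b{\left(M \right)} = 791 + M^{2} - 2148 M$ ($b{\left(M \right)} = \left(M^{2} - 2148 M\right) + 791 = 791 + M^{2} - 2148 M$)
$K{\left(R,E \right)} - \left(- \frac{1805496}{2265955} + \frac{719224}{b{\left(-1311 \right)}}\right) = 14517 - \left(- \frac{1805496}{2265955} + \frac{719224}{791 + \left(-1311\right)^{2} - -2816028}\right) = 14517 - \left(\left(-1805496\right) \frac{1}{2265955} + \frac{719224}{791 + 1718721 + 2816028}\right) = 14517 - \left(- \frac{1805496}{2265955} + \frac{719224}{4535540}\right) = 14517 - \left(- \frac{1805496}{2265955} + 719224 \cdot \frac{1}{4535540}\right) = 14517 - \left(- \frac{1805496}{2265955} + \frac{179806}{1133885}\right) = 14517 - - \frac{327958505446}{513866477035} = 14517 + \frac{327958505446}{513866477035} = \frac{7460127605622541}{513866477035}$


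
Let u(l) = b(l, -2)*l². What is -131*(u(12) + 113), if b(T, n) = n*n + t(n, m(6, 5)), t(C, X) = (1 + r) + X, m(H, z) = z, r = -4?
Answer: -127987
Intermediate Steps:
t(C, X) = -3 + X (t(C, X) = (1 - 4) + X = -3 + X)
b(T, n) = 2 + n² (b(T, n) = n*n + (-3 + 5) = n² + 2 = 2 + n²)
u(l) = 6*l² (u(l) = (2 + (-2)²)*l² = (2 + 4)*l² = 6*l²)
-131*(u(12) + 113) = -131*(6*12² + 113) = -131*(6*144 + 113) = -131*(864 + 113) = -131*977 = -127987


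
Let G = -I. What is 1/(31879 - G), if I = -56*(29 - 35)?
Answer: 1/32215 ≈ 3.1041e-5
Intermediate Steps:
I = 336 (I = -56*(-6) = 336)
G = -336 (G = -1*336 = -336)
1/(31879 - G) = 1/(31879 - 1*(-336)) = 1/(31879 + 336) = 1/32215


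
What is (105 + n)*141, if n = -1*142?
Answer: -5217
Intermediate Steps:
n = -142
(105 + n)*141 = (105 - 142)*141 = -37*141 = -5217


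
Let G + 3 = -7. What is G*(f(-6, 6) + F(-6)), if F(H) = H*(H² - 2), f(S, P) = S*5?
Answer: 2340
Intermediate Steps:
f(S, P) = 5*S
G = -10 (G = -3 - 7 = -10)
F(H) = H*(-2 + H²)
G*(f(-6, 6) + F(-6)) = -10*(5*(-6) - 6*(-2 + (-6)²)) = -10*(-30 - 6*(-2 + 36)) = -10*(-30 - 6*34) = -10*(-30 - 204) = -10*(-234) = 2340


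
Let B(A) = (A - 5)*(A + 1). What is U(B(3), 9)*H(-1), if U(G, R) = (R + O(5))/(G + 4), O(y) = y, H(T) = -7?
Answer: 49/2 ≈ 24.500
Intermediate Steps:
B(A) = (1 + A)*(-5 + A) (B(A) = (-5 + A)*(1 + A) = (1 + A)*(-5 + A))
U(G, R) = (5 + R)/(4 + G) (U(G, R) = (R + 5)/(G + 4) = (5 + R)/(4 + G))
U(B(3), 9)*H(-1) = ((5 + 9)/(4 + (-5 + 3**2 - 4*3)))*(-7) = (14/(4 + (-5 + 9 - 12)))*(-7) = (14/(4 - 8))*(-7) = (14/(-4))*(-7) = -1/4*14*(-7) = -7/2*(-7) = 49/2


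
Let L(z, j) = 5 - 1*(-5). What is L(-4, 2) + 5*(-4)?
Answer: -10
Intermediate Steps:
L(z, j) = 10 (L(z, j) = 5 + 5 = 10)
L(-4, 2) + 5*(-4) = 10 + 5*(-4) = 10 - 20 = -10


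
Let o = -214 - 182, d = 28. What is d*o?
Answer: -11088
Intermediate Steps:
o = -396
d*o = 28*(-396) = -11088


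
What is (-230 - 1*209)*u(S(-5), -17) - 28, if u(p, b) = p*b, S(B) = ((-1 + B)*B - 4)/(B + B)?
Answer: -97159/5 ≈ -19432.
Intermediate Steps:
S(B) = (-4 + B*(-1 + B))/(2*B) (S(B) = (B*(-1 + B) - 4)/((2*B)) = (-4 + B*(-1 + B))*(1/(2*B)) = (-4 + B*(-1 + B))/(2*B))
u(p, b) = b*p
(-230 - 1*209)*u(S(-5), -17) - 28 = (-230 - 1*209)*(-17*(-4 - 5*(-1 - 5))/(2*(-5))) - 28 = (-230 - 209)*(-17*(-1)*(-4 - 5*(-6))/(2*5)) - 28 = -(-7463)*(½)*(-⅕)*(-4 + 30) - 28 = -(-7463)*(½)*(-⅕)*26 - 28 = -(-7463)*(-13)/5 - 28 = -439*221/5 - 28 = -97019/5 - 28 = -97159/5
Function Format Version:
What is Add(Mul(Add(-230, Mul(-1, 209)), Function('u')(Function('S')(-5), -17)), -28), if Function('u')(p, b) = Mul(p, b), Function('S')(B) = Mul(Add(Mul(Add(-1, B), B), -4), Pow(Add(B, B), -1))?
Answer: Rational(-97159, 5) ≈ -19432.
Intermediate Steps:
Function('S')(B) = Mul(Rational(1, 2), Pow(B, -1), Add(-4, Mul(B, Add(-1, B)))) (Function('S')(B) = Mul(Add(Mul(B, Add(-1, B)), -4), Pow(Mul(2, B), -1)) = Mul(Add(-4, Mul(B, Add(-1, B))), Mul(Rational(1, 2), Pow(B, -1))) = Mul(Rational(1, 2), Pow(B, -1), Add(-4, Mul(B, Add(-1, B)))))
Function('u')(p, b) = Mul(b, p)
Add(Mul(Add(-230, Mul(-1, 209)), Function('u')(Function('S')(-5), -17)), -28) = Add(Mul(Add(-230, Mul(-1, 209)), Mul(-17, Mul(Rational(1, 2), Pow(-5, -1), Add(-4, Mul(-5, Add(-1, -5)))))), -28) = Add(Mul(Add(-230, -209), Mul(-17, Mul(Rational(1, 2), Rational(-1, 5), Add(-4, Mul(-5, -6))))), -28) = Add(Mul(-439, Mul(-17, Mul(Rational(1, 2), Rational(-1, 5), Add(-4, 30)))), -28) = Add(Mul(-439, Mul(-17, Mul(Rational(1, 2), Rational(-1, 5), 26))), -28) = Add(Mul(-439, Mul(-17, Rational(-13, 5))), -28) = Add(Mul(-439, Rational(221, 5)), -28) = Add(Rational(-97019, 5), -28) = Rational(-97159, 5)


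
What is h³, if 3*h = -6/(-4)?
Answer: ⅛ ≈ 0.12500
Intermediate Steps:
h = ½ (h = (-6/(-4))/3 = (-6*(-¼))/3 = (⅓)*(3/2) = ½ ≈ 0.50000)
h³ = (½)³ = ⅛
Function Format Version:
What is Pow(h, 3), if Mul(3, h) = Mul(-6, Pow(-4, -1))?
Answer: Rational(1, 8) ≈ 0.12500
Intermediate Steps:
h = Rational(1, 2) (h = Mul(Rational(1, 3), Mul(-6, Pow(-4, -1))) = Mul(Rational(1, 3), Mul(-6, Rational(-1, 4))) = Mul(Rational(1, 3), Rational(3, 2)) = Rational(1, 2) ≈ 0.50000)
Pow(h, 3) = Pow(Rational(1, 2), 3) = Rational(1, 8)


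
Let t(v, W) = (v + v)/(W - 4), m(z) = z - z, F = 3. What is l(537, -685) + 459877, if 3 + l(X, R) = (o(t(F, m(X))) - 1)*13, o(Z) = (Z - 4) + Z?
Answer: 459770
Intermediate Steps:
m(z) = 0
t(v, W) = 2*v/(-4 + W) (t(v, W) = (2*v)/(-4 + W) = 2*v/(-4 + W))
o(Z) = -4 + 2*Z (o(Z) = (-4 + Z) + Z = -4 + 2*Z)
l(X, R) = -107 (l(X, R) = -3 + ((-4 + 2*(2*3/(-4 + 0))) - 1)*13 = -3 + ((-4 + 2*(2*3/(-4))) - 1)*13 = -3 + ((-4 + 2*(2*3*(-1/4))) - 1)*13 = -3 + ((-4 + 2*(-3/2)) - 1)*13 = -3 + ((-4 - 3) - 1)*13 = -3 + (-7 - 1)*13 = -3 - 8*13 = -3 - 104 = -107)
l(537, -685) + 459877 = -107 + 459877 = 459770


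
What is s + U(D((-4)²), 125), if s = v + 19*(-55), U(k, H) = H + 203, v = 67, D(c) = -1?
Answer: -650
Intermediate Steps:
U(k, H) = 203 + H
s = -978 (s = 67 + 19*(-55) = 67 - 1045 = -978)
s + U(D((-4)²), 125) = -978 + (203 + 125) = -978 + 328 = -650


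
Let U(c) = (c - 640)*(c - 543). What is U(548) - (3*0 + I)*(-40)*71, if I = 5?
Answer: 13740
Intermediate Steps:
U(c) = (-640 + c)*(-543 + c)
U(548) - (3*0 + I)*(-40)*71 = (347520 + 548² - 1183*548) - (3*0 + 5)*(-40)*71 = (347520 + 300304 - 648284) - (0 + 5)*(-40)*71 = -460 - 5*(-40)*71 = -460 - (-200)*71 = -460 - 1*(-14200) = -460 + 14200 = 13740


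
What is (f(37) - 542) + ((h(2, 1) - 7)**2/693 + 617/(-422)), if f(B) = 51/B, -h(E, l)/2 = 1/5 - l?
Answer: -16292118141/30056950 ≈ -542.04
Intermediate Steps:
h(E, l) = -2/5 + 2*l (h(E, l) = -2*(1/5 - l) = -2/5 + 2*l)
(f(37) - 542) + ((h(2, 1) - 7)**2/693 + 617/(-422)) = (51/37 - 542) + (((-2/5 + 2*1) - 7)**2/693 + 617/(-422)) = (51*(1/37) - 542) + (((-2/5 + 2) - 7)**2*(1/693) + 617*(-1/422)) = (51/37 - 542) + ((8/5 - 7)**2*(1/693) - 617/422) = -20003/37 + ((-27/5)**2*(1/693) - 617/422) = -20003/37 + ((729/25)*(1/693) - 617/422) = -20003/37 + (81/1925 - 617/422) = -20003/37 - 1153543/812350 = -16292118141/30056950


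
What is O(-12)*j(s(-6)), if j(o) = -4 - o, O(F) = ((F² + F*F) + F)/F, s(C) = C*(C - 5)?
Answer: 1610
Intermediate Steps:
s(C) = C*(-5 + C)
O(F) = (F + 2*F²)/F (O(F) = ((F² + F²) + F)/F = (2*F² + F)/F = (F + 2*F²)/F)
O(-12)*j(s(-6)) = (1 + 2*(-12))*(-4 - (-6)*(-5 - 6)) = (1 - 24)*(-4 - (-6)*(-11)) = -23*(-4 - 1*66) = -23*(-4 - 66) = -23*(-70) = 1610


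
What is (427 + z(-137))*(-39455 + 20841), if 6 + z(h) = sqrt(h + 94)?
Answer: -7836494 - 18614*I*sqrt(43) ≈ -7.8365e+6 - 1.2206e+5*I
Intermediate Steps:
z(h) = -6 + sqrt(94 + h) (z(h) = -6 + sqrt(h + 94) = -6 + sqrt(94 + h))
(427 + z(-137))*(-39455 + 20841) = (427 + (-6 + sqrt(94 - 137)))*(-39455 + 20841) = (427 + (-6 + sqrt(-43)))*(-18614) = (427 + (-6 + I*sqrt(43)))*(-18614) = (421 + I*sqrt(43))*(-18614) = -7836494 - 18614*I*sqrt(43)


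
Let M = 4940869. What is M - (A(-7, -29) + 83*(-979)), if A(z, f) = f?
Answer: 5022155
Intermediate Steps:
M - (A(-7, -29) + 83*(-979)) = 4940869 - (-29 + 83*(-979)) = 4940869 - (-29 - 81257) = 4940869 - 1*(-81286) = 4940869 + 81286 = 5022155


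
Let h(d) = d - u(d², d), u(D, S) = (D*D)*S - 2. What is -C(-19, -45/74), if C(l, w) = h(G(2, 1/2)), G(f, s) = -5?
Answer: -3122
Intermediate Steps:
u(D, S) = -2 + S*D² (u(D, S) = D²*S - 2 = S*D² - 2 = -2 + S*D²)
h(d) = 2 + d - d⁵ (h(d) = d - (-2 + d*(d²)²) = d - (-2 + d*d⁴) = d - (-2 + d⁵) = d + (2 - d⁵) = 2 + d - d⁵)
C(l, w) = 3122 (C(l, w) = 2 - 5 - 1*(-5)⁵ = 2 - 5 - 1*(-3125) = 2 - 5 + 3125 = 3122)
-C(-19, -45/74) = -1*3122 = -3122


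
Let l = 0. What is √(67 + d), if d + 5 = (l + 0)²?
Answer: √62 ≈ 7.8740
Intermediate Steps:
d = -5 (d = -5 + (0 + 0)² = -5 + 0² = -5 + 0 = -5)
√(67 + d) = √(67 - 5) = √62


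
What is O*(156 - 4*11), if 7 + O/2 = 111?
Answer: 23296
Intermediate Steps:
O = 208 (O = -14 + 2*111 = -14 + 222 = 208)
O*(156 - 4*11) = 208*(156 - 4*11) = 208*(156 - 44) = 208*112 = 23296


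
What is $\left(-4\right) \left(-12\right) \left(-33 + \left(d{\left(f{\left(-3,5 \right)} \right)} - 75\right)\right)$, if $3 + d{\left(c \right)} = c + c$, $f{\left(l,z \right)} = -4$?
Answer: $-5712$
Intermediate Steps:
$d{\left(c \right)} = -3 + 2 c$ ($d{\left(c \right)} = -3 + \left(c + c\right) = -3 + 2 c$)
$\left(-4\right) \left(-12\right) \left(-33 + \left(d{\left(f{\left(-3,5 \right)} \right)} - 75\right)\right) = \left(-4\right) \left(-12\right) \left(-33 + \left(\left(-3 + 2 \left(-4\right)\right) - 75\right)\right) = 48 \left(-33 - 86\right) = 48 \left(-119\right) = -5712$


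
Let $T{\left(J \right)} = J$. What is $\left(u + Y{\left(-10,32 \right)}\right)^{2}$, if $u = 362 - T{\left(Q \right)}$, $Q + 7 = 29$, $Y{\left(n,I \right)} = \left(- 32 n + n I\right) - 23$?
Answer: $100489$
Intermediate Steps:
$Y{\left(n,I \right)} = -23 - 32 n + I n$ ($Y{\left(n,I \right)} = \left(- 32 n + I n\right) - 23 = -23 - 32 n + I n$)
$Q = 22$ ($Q = -7 + 29 = 22$)
$u = 340$ ($u = 362 - 22 = 340$)
$\left(u + Y{\left(-10,32 \right)}\right)^{2} = \left(340 - 23\right)^{2} = 317^{2} = 100489$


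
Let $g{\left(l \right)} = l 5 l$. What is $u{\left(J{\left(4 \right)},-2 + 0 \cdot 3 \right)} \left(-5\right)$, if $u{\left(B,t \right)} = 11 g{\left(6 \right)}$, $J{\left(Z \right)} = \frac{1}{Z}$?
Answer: $-9900$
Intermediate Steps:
$g{\left(l \right)} = 5 l^{2}$ ($g{\left(l \right)} = 5 l l = 5 l^{2}$)
$u{\left(B,t \right)} = 1980$ ($u{\left(B,t \right)} = 11 \cdot 5 \cdot 6^{2} = 11 \cdot 5 \cdot 36 = 11 \cdot 180 = 1980$)
$u{\left(J{\left(4 \right)},-2 + 0 \cdot 3 \right)} \left(-5\right) = 1980 \left(-5\right) = -9900$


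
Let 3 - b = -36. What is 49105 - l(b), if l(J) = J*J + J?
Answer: 47545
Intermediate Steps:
b = 39 (b = 3 - 1*(-36) = 3 + 36 = 39)
l(J) = J + J² (l(J) = J² + J = J + J²)
49105 - l(b) = 49105 - 39*(1 + 39) = 49105 - 39*40 = 49105 - 1*1560 = 49105 - 1560 = 47545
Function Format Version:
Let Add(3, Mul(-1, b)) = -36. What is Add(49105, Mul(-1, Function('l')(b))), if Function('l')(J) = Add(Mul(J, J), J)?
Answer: 47545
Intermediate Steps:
b = 39 (b = Add(3, Mul(-1, -36)) = Add(3, 36) = 39)
Function('l')(J) = Add(J, Pow(J, 2)) (Function('l')(J) = Add(Pow(J, 2), J) = Add(J, Pow(J, 2)))
Add(49105, Mul(-1, Function('l')(b))) = Add(49105, Mul(-1, Mul(39, Add(1, 39)))) = Add(49105, Mul(-1, Mul(39, 40))) = Add(49105, Mul(-1, 1560)) = Add(49105, -1560) = 47545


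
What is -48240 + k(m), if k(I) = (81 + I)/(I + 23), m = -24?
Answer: -48297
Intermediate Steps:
k(I) = (81 + I)/(23 + I)
-48240 + k(m) = -48240 + (81 - 24)/(23 - 24) = -48240 + 57/(-1) = -48240 - 1*57 = -48240 - 57 = -48297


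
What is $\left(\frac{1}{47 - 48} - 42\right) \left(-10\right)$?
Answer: $430$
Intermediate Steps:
$\left(\frac{1}{47 - 48} - 42\right) \left(-10\right) = \left(\frac{1}{-1} - 42\right) \left(-10\right) = \left(-1 - 42\right) \left(-10\right) = \left(-43\right) \left(-10\right) = 430$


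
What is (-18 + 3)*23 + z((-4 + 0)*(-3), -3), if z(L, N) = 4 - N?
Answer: -338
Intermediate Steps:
(-18 + 3)*23 + z((-4 + 0)*(-3), -3) = (-18 + 3)*23 + (4 - 1*(-3)) = -15*23 + (4 + 3) = -345 + 7 = -338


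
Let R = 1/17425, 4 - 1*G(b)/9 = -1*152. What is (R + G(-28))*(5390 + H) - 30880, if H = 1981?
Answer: 179791227071/17425 ≈ 1.0318e+7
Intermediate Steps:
G(b) = 1404 (G(b) = 36 - (-9)*152 = 36 - 9*(-152) = 36 + 1368 = 1404)
R = 1/17425 ≈ 5.7389e-5
(R + G(-28))*(5390 + H) - 30880 = (1/17425 + 1404)*(5390 + 1981) - 30880 = (24464701/17425)*7371 - 30880 = 180329311071/17425 - 30880 = 179791227071/17425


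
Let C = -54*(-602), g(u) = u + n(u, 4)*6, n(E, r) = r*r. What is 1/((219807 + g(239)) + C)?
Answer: 1/252650 ≈ 3.9580e-6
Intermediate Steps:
n(E, r) = r²
g(u) = 96 + u (g(u) = u + 4²*6 = u + 16*6 = u + 96 = 96 + u)
C = 32508
1/((219807 + g(239)) + C) = 1/((219807 + (96 + 239)) + 32508) = 1/((219807 + 335) + 32508) = 1/(220142 + 32508) = 1/252650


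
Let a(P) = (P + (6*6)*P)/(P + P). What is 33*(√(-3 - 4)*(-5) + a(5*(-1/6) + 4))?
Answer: 1221/2 - 165*I*√7 ≈ 610.5 - 436.55*I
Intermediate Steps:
a(P) = 37/2 (a(P) = (P + 36*P)/((2*P)) = (37*P)*(1/(2*P)) = 37/2)
33*(√(-3 - 4)*(-5) + a(5*(-1/6) + 4)) = 33*(√(-3 - 4)*(-5) + 37/2) = 33*(√(-7)*(-5) + 37/2) = 33*((I*√7)*(-5) + 37/2) = 33*(-5*I*√7 + 37/2) = 33*(37/2 - 5*I*√7) = 1221/2 - 165*I*√7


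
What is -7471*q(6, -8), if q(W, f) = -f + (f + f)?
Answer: 59768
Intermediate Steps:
q(W, f) = f (q(W, f) = -f + 2*f = f)
-7471*q(6, -8) = -7471*(-8) = 59768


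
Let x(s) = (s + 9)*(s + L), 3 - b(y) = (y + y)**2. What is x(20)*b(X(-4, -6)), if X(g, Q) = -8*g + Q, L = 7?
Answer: -2114883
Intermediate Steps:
X(g, Q) = Q - 8*g
b(y) = 3 - 4*y**2 (b(y) = 3 - (y + y)**2 = 3 - (2*y)**2 = 3 - 4*y**2)
x(s) = (7 + s)*(9 + s) (x(s) = (s + 9)*(s + 7) = (9 + s)*(7 + s) = (7 + s)*(9 + s))
x(20)*b(X(-4, -6)) = (63 + 20**2 + 16*20)*(3 - 4*(-6 - 8*(-4))**2) = (63 + 400 + 320)*(3 - 4*(-6 + 32)**2) = 783*(3 - 4*26**2) = 783*(3 - 4*676) = 783*(3 - 2704) = 783*(-2701) = -2114883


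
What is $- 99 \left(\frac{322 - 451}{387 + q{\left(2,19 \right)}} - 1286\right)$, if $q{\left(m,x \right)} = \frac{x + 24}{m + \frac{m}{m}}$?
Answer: $\frac{3565683}{28} \approx 1.2735 \cdot 10^{5}$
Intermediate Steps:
$q{\left(m,x \right)} = \frac{24 + x}{1 + m}$ ($q{\left(m,x \right)} = \frac{24 + x}{m + 1} = \frac{24 + x}{1 + m}$)
$- 99 \left(\frac{322 - 451}{387 + q{\left(2,19 \right)}} - 1286\right) = - 99 \left(\frac{322 - 451}{387 + \frac{24 + 19}{1 + 2}} - 1286\right) = - 99 \left(- \frac{129}{387 + \frac{1}{3} \cdot 43} - 1286\right) = - 99 \left(- \frac{129}{387 + \frac{43}{3}} - 1286\right) = - 99 \left(- \frac{129}{\frac{1204}{3}} - 1286\right) = - 99 \left(\left(-129\right) \frac{3}{1204} - 1286\right) = - 99 \left(- \frac{9}{28} - 1286\right) = \left(-99\right) \left(- \frac{36017}{28}\right) = \frac{3565683}{28}$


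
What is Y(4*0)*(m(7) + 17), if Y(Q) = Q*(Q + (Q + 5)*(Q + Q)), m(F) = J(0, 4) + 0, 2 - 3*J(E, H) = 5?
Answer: 0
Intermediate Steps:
J(E, H) = -1 (J(E, H) = ⅔ - ⅓*5 = ⅔ - 5/3 = -1)
m(F) = -1 (m(F) = -1 + 0 = -1)
Y(Q) = Q*(Q + 2*Q*(5 + Q)) (Y(Q) = Q*(Q + (5 + Q)*(2*Q)) = Q*(Q + 2*Q*(5 + Q)))
Y(4*0)*(m(7) + 17) = ((4*0)²*(11 + 2*(4*0)))*(-1 + 17) = (0²*(11 + 2*0))*16 = (0*(11 + 0))*16 = (0*11)*16 = 0*16 = 0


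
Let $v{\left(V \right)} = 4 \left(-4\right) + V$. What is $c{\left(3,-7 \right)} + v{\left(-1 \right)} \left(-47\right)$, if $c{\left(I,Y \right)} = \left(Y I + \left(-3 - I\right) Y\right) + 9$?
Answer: $829$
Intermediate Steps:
$c{\left(I,Y \right)} = 9 + I Y + Y \left(-3 - I\right)$ ($c{\left(I,Y \right)} = \left(I Y + Y \left(-3 - I\right)\right) + 9 = 9 + I Y + Y \left(-3 - I\right)$)
$v{\left(V \right)} = -16 + V$
$c{\left(3,-7 \right)} + v{\left(-1 \right)} \left(-47\right) = \left(9 - -21\right) + \left(-16 - 1\right) \left(-47\right) = \left(9 + 21\right) - -799 = 30 + 799 = 829$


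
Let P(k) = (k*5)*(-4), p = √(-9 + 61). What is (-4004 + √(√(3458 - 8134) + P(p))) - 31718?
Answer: -35722 + √(-40*√13 + 2*I*√1169) ≈ -35719.0 + 12.325*I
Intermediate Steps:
p = 2*√13 (p = √52 = 2*√13 ≈ 7.2111)
P(k) = -20*k (P(k) = (5*k)*(-4) = -20*k)
(-4004 + √(√(3458 - 8134) + P(p))) - 31718 = (-4004 + √(√(3458 - 8134) - 40*√13)) - 31718 = (-4004 + √(√(-4676) - 40*√13)) - 31718 = (-4004 + √(2*I*√1169 - 40*√13)) - 31718 = (-4004 + √(-40*√13 + 2*I*√1169)) - 31718 = -35722 + √(-40*√13 + 2*I*√1169)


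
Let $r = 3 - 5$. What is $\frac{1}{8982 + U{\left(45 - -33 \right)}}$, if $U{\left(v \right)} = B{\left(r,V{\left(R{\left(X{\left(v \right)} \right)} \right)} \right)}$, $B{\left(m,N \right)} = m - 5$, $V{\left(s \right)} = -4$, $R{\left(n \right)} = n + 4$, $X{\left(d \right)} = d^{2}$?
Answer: $\frac{1}{8975} \approx 0.00011142$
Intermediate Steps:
$R{\left(n \right)} = 4 + n$
$r = -2$ ($r = 3 - 5 = -2$)
$B{\left(m,N \right)} = -5 + m$
$U{\left(v \right)} = -7$ ($U{\left(v \right)} = -5 - 2 = -7$)
$\frac{1}{8982 + U{\left(45 - -33 \right)}} = \frac{1}{8982 - 7} = \frac{1}{8975}$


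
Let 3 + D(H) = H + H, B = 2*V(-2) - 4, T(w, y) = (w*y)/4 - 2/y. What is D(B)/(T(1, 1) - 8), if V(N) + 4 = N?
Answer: 140/39 ≈ 3.5897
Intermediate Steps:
T(w, y) = -2/y + w*y/4 (T(w, y) = (w*y)*(¼) - 2/y = w*y/4 - 2/y = -2/y + w*y/4)
V(N) = -4 + N
B = -16 (B = 2*(-4 - 2) - 4 = 2*(-6) - 4 = -12 - 4 = -16)
D(H) = -3 + 2*H (D(H) = -3 + (H + H) = -3 + 2*H)
D(B)/(T(1, 1) - 8) = (-3 + 2*(-16))/((-2/1 + (¼)*1*1) - 8) = (-3 - 32)/((-2*1 + ¼) - 8) = -35/((-2 + ¼) - 8) = -35/(-7/4 - 8) = -35/(-39/4) = -4/39*(-35) = 140/39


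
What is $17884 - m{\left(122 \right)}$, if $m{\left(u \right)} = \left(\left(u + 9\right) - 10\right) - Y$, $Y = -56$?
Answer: $17707$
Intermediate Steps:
$m{\left(u \right)} = 55 + u$ ($m{\left(u \right)} = \left(\left(u + 9\right) - 10\right) - -56 = \left(\left(9 + u\right) - 10\right) + 56 = \left(-1 + u\right) + 56 = 55 + u$)
$17884 - m{\left(122 \right)} = 17884 - \left(55 + 122\right) = 17884 - 177 = 17707$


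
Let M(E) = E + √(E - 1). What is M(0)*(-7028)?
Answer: -7028*I ≈ -7028.0*I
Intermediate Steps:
M(E) = E + √(-1 + E)
M(0)*(-7028) = (0 + √(-1 + 0))*(-7028) = (0 + √(-1))*(-7028) = (0 + I)*(-7028) = I*(-7028) = -7028*I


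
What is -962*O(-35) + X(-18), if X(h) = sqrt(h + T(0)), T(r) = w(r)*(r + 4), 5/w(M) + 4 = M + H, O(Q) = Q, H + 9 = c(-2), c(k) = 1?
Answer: 33670 + I*sqrt(177)/3 ≈ 33670.0 + 4.4347*I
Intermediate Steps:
H = -8 (H = -9 + 1 = -8)
w(M) = 5/(-12 + M) (w(M) = 5/(-4 + (M - 8)) = 5/(-4 + (-8 + M)) = 5/(-12 + M))
T(r) = 5*(4 + r)/(-12 + r) (T(r) = (5/(-12 + r))*(r + 4) = (5/(-12 + r))*(4 + r) = 5*(4 + r)/(-12 + r))
X(h) = sqrt(-5/3 + h) (X(h) = sqrt(h + 5*(4 + 0)/(-12 + 0)) = sqrt(h + 5*4/(-12)) = sqrt(h + 5*(-1/12)*4) = sqrt(h - 5/3) = sqrt(-5/3 + h))
-962*O(-35) + X(-18) = -962*(-35) + sqrt(-15 + 9*(-18))/3 = 33670 + sqrt(-15 - 162)/3 = 33670 + sqrt(-177)/3 = 33670 + (I*sqrt(177))/3 = 33670 + I*sqrt(177)/3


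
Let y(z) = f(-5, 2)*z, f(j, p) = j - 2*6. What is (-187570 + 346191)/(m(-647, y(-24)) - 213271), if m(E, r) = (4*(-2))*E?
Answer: -158621/208095 ≈ -0.76225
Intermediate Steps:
f(j, p) = -12 + j (f(j, p) = j - 12 = -12 + j)
y(z) = -17*z (y(z) = (-12 - 5)*z = -17*z)
m(E, r) = -8*E
(-187570 + 346191)/(m(-647, y(-24)) - 213271) = (-187570 + 346191)/(-8*(-647) - 213271) = 158621/(5176 - 213271) = 158621/(-208095) = 158621*(-1/208095) = -158621/208095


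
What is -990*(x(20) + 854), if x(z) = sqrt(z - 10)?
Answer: -845460 - 990*sqrt(10) ≈ -8.4859e+5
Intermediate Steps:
x(z) = sqrt(-10 + z)
-990*(x(20) + 854) = -990*(sqrt(-10 + 20) + 854) = -990*(sqrt(10) + 854) = -990*(854 + sqrt(10)) = -845460 - 990*sqrt(10)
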